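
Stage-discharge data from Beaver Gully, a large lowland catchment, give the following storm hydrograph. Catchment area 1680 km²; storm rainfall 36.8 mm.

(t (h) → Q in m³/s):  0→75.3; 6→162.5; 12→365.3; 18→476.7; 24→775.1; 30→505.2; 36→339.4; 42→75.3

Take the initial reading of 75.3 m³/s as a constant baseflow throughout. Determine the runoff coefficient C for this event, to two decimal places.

ΣQ_DR = 2172 m³/s; V = ΣQ_DR·Δt = 4.692 × 10^7 m³.
Runoff depth d = V / A = 27.93 mm.
C = d / P = 27.93 / 36.8 = 0.76.

C ≈ 0.76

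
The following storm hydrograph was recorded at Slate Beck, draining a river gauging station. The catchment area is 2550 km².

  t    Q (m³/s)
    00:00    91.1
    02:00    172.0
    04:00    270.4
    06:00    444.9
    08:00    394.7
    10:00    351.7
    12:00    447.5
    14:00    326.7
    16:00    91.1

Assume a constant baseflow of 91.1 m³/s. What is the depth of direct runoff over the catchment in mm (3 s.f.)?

Direct runoff: 0.0, 80.9, 179.3, 353.8, 303.6, 260.6, 356.4, 235.6, 0.0 m³/s; ΣQ_DR = 1770 m³/s.
V = ΣQ_DR · Δt = 1770 × 7200 s = 1.275 × 10^7 m³.
Over A = 2550 km², depth = V / A = 5.00 mm.

d ≈ 5.00 mm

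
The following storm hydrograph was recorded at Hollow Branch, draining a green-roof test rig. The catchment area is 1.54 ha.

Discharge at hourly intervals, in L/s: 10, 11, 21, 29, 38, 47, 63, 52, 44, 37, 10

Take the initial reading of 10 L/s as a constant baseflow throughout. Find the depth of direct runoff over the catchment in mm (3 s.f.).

d ≈ 58.9 mm

Direct runoff: 0.0, 1.0, 11.0, 19.0, 28.0, 37.0, 53.0, 42.0, 34.0, 27.0, 0.0 L/s; ΣQ_DR = 252.0 L/s.
V = ΣQ_DR · Δt = 252.0 × 3600 s = 9.072 × 10^5 L.
Over A = 1.54 ha, depth = V / A = 58.9 mm.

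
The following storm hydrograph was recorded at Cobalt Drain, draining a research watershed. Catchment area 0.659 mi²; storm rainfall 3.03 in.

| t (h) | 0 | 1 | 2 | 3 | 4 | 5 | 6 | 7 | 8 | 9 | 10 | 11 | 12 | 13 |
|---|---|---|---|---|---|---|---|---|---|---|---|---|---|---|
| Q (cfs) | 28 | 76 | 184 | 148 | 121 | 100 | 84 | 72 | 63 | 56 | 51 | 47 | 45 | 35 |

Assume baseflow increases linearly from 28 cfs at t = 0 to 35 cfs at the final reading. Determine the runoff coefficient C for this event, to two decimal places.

ΣQ_DR = 669.0 cfs; V = ΣQ_DR·Δt = 2.408 × 10^6 ft³.
Runoff depth d = V / A = 1.573 in.
C = d / P = 1.573 / 3.03 = 0.52.

C ≈ 0.52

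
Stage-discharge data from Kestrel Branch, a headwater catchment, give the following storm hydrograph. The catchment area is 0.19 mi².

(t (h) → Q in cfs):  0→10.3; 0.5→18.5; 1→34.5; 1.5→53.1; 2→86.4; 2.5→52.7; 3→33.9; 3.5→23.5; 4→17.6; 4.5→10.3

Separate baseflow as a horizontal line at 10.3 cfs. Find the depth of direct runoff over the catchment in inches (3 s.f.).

Direct runoff: 0.0, 8.2, 24.2, 42.8, 76.1, 42.4, 23.6, 13.2, 7.3, 0.0 cfs; ΣQ_DR = 237.8 cfs.
V = ΣQ_DR · Δt = 237.8 × 1800 s = 4.280 × 10^5 ft³.
Over A = 0.19 mi², depth = V / A = 0.970 in.

d ≈ 0.970 in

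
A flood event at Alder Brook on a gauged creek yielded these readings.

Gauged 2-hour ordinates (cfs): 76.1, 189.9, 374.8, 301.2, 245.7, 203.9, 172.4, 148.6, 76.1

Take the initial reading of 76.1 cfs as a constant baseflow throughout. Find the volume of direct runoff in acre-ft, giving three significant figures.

Direct-runoff ordinates (Q − Q_b): 0.0, 113.8, 298.7, 225.1, 169.6, 127.8, 96.3, 72.5, 0.0 cfs.
ΣQ_DR = 1104 cfs.
With Δt = 2 h = 7200 s, V = ΣQ_DR · Δt = 1104 × 7200 = 7.95 × 10^6 ft³ = 182 acre-ft.

V ≈ 182 acre-ft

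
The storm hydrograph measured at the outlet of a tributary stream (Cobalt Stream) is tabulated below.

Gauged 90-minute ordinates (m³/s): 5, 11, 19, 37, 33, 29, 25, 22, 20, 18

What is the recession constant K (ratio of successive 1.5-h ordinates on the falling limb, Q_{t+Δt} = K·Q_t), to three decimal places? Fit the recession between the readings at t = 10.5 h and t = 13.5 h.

K ≈ 0.905

Using the recession-limb readings at t = 10.5 h and t = 13.5 h: Q falls from 22 to 18 m³/s over 2 intervals.
K = (Q₂/Q₁)^(1/2) = (18/22)^(1/2) = 0.905.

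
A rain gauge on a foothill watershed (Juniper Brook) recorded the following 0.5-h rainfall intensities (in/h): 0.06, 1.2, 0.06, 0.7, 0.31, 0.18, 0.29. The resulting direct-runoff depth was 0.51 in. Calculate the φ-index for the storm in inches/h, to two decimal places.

Only the 2 blocks with intensity above φ contribute runoff: 1.2, 0.7 in/h.
Σ(I−φ)·Δt = d  ⇒  (1.2+0.7 − 2φ)·0.5 = 0.51
φ = (1.900 − 0.51/0.5) / 2 = 0.44 in/h.

φ ≈ 0.44 in/h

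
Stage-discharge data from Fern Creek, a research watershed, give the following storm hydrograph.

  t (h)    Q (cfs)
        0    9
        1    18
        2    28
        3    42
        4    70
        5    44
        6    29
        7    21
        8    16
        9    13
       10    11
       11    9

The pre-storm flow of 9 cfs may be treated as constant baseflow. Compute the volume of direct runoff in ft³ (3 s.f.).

Direct-runoff ordinates (Q − Q_b): 0.0, 9.0, 19.0, 33.0, 61.0, 35.0, 20.0, 12.0, 7.0, 4.0, 2.0, 0.0 cfs.
ΣQ_DR = 202.0 cfs.
With Δt = 1 h = 3600 s, V = ΣQ_DR · Δt = 202.0 × 3600 = 7.27 × 10^5 ft³.

V ≈ 7.27 × 10^5 ft³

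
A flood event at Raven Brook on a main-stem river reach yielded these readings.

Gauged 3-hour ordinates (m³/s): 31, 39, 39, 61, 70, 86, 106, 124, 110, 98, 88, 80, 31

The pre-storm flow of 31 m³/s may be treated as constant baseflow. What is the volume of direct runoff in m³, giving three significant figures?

V ≈ 6.05 × 10^6 m³

Direct-runoff ordinates (Q − Q_b): 0.0, 8.0, 8.0, 30.0, 39.0, 55.0, 75.0, 93.0, 79.0, 67.0, 57.0, 49.0, 0.0 m³/s.
ΣQ_DR = 560.0 m³/s.
With Δt = 3 h = 10800 s, V = ΣQ_DR · Δt = 560.0 × 10800 = 6.05 × 10^6 m³.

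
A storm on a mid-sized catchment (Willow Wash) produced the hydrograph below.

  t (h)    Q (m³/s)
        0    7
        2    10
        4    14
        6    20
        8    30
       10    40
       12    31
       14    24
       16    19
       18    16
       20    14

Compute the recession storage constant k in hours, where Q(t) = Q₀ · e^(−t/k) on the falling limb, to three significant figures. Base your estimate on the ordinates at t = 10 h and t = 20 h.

On the falling limb, Q drops from 40 to 14 m³/s between t = 10 h and t = 20 h (Δt = 10 h).
k = −Δt / ln(Q₂/Q₁) = −10 / ln(14/40) = 9.53 h.

k ≈ 9.53 h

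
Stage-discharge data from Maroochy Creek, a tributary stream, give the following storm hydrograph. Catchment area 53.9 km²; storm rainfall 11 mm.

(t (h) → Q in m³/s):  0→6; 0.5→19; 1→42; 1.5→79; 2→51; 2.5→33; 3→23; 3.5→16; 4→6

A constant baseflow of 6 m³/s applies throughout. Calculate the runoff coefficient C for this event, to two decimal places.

C ≈ 0.67

ΣQ_DR = 221.0 m³/s; V = ΣQ_DR·Δt = 3.978 × 10^5 m³.
Runoff depth d = V / A = 7.380 mm.
C = d / P = 7.380 / 11 = 0.67.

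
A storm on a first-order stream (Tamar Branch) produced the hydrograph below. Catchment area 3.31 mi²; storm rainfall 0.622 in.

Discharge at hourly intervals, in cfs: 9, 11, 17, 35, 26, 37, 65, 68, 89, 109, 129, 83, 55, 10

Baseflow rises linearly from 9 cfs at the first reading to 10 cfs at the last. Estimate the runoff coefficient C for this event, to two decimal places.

C ≈ 0.46

ΣQ_DR = 610.0 cfs; V = ΣQ_DR·Δt = 2.196 × 10^6 ft³.
Runoff depth d = V / A = 0.2856 in.
C = d / P = 0.2856 / 0.622 = 0.46.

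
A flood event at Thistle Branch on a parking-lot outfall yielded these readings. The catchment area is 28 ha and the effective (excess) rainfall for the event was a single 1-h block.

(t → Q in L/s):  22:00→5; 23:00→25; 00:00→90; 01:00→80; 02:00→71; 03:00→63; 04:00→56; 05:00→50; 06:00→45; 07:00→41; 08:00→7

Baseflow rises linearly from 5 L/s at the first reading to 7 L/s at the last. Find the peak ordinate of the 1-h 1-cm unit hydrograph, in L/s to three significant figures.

U_p ≈ 141 L/s

Direct runoff: 0.00, 19.80, 84.60, 74.40, 65.20, 57.00, 49.80, 43.60, 38.40, 34.20, 0.00 L/s; ΣQ_DR = 467.0 L/s, peak = 84.60 L/s.
Runoff depth d = ΣQ_DR·Δt / A = 467.0 × 3600 / (28 ha) = 6.004 mm.
The 1-cm UH is the DRH scaled by (10 mm)/d, so U_p = 84.60 × 10/6.004 = 141 L/s.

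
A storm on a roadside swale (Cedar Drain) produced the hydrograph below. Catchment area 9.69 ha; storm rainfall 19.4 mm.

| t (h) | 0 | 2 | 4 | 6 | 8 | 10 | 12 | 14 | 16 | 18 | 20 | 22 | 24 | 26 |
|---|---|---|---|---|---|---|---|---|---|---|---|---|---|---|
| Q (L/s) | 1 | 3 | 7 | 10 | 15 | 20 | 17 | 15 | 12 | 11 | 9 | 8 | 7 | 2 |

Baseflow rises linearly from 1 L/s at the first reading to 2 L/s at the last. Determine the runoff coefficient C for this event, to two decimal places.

ΣQ_DR = 116.0 L/s; V = ΣQ_DR·Δt = 8.352 × 10^5 L.
Runoff depth d = V / A = 8.619 mm.
C = d / P = 8.619 / 19.4 = 0.44.

C ≈ 0.44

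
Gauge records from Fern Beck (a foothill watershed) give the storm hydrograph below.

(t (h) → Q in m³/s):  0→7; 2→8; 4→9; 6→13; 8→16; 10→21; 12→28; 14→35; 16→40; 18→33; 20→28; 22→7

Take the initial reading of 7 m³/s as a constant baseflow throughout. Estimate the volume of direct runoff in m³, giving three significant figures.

V ≈ 1.16 × 10^6 m³

Direct-runoff ordinates (Q − Q_b): 0.0, 1.0, 2.0, 6.0, 9.0, 14.0, 21.0, 28.0, 33.0, 26.0, 21.0, 0.0 m³/s.
ΣQ_DR = 161.0 m³/s.
With Δt = 2 h = 7200 s, V = ΣQ_DR · Δt = 161.0 × 7200 = 1.16 × 10^6 m³.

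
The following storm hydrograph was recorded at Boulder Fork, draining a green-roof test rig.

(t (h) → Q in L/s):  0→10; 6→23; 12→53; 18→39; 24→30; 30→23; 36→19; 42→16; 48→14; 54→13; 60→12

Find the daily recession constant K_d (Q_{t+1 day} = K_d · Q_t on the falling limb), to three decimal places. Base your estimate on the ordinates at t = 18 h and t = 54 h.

Between t = 18 h and t = 54 h the flow falls from 39 to 13 L/s over 6×6 h = 36 h.
Per-interval ratio K = (13/39)^(1/6) = 0.8327; K_d = K^(24/6) = 0.481.

K_d ≈ 0.481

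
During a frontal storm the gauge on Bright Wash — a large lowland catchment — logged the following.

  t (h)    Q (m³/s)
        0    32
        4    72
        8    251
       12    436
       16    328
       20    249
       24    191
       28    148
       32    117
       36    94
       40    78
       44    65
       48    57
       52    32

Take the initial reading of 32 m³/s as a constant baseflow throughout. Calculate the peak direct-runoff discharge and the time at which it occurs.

Subtracting baseflow gives direct-runoff ordinates: 0.0, 40.0, 219.0, 404.0, 296.0, 217.0, 159.0, 116.0, 85.0, 62.0, 46.0, 33.0, 25.0, 0.0 m³/s.
The maximum is 404.0 m³/s, occurring at the reading for t = 12 h.

Q_p = 404.0 m³/s at t = 12 h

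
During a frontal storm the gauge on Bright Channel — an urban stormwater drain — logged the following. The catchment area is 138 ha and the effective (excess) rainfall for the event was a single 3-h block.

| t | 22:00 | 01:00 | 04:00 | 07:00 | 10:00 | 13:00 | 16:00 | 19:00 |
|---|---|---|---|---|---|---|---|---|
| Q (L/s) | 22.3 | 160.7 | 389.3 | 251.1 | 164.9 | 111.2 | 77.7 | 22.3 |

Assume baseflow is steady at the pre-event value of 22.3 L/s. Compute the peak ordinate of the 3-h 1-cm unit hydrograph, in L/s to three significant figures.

Direct runoff: 0.0, 138.4, 367.0, 228.8, 142.6, 88.9, 55.4, 0.0 L/s; ΣQ_DR = 1021 L/s, peak = 367.0 L/s.
Runoff depth d = ΣQ_DR·Δt / A = 1021 × 10800 / (138 ha) = 7.991 mm.
The 1-cm UH is the DRH scaled by (10 mm)/d, so U_p = 367.0 × 10/7.991 = 459 L/s.

U_p ≈ 459 L/s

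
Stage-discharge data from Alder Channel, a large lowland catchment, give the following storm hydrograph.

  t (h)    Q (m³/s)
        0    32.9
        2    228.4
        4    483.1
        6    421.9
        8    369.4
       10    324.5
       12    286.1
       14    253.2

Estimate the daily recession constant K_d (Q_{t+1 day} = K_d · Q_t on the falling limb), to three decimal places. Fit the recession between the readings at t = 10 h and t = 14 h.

Between t = 10 h and t = 14 h the flow falls from 324.5 to 253.2 m³/s over 2×2 h = 4 h.
Per-interval ratio K = (253.2/324.5)^(1/2) = 0.8833; K_d = K^(24/2) = 0.226.

K_d ≈ 0.226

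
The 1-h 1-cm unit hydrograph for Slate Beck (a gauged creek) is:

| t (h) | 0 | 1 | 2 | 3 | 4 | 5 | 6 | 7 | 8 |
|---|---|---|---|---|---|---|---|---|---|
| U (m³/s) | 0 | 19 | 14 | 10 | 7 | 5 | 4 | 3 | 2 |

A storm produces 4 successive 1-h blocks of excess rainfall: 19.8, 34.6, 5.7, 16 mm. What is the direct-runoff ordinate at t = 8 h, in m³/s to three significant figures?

By discrete convolution, Q_j = Σ (P_i / 10 mm) · U_{j−i}.
At t = 8 h (j=8): Q = (19.8/10)·2 + (34.6/10)·3 + (5.7/10)·4 + (16/10)·5 = 24.6 m³/s.

Q ≈ 24.6 m³/s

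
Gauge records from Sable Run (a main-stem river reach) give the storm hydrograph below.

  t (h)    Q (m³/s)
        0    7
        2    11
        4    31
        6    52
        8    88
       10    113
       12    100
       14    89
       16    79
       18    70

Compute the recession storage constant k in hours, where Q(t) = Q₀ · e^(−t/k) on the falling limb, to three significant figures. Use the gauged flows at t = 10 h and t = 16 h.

k ≈ 16.8 h

On the falling limb, Q drops from 113 to 79 m³/s between t = 10 h and t = 16 h (Δt = 6 h).
k = −Δt / ln(Q₂/Q₁) = −6 / ln(79/113) = 16.8 h.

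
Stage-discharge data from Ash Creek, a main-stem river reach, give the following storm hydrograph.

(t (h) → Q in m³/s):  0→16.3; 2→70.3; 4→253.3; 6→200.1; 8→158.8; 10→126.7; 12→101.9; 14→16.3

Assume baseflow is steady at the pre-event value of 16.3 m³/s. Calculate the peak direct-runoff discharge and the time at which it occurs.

Subtracting baseflow gives direct-runoff ordinates: 0.0, 54.0, 237.0, 183.8, 142.5, 110.4, 85.6, 0.0 m³/s.
The maximum is 237.0 m³/s, occurring at the reading for t = 4 h.

Q_p = 237.0 m³/s at t = 4 h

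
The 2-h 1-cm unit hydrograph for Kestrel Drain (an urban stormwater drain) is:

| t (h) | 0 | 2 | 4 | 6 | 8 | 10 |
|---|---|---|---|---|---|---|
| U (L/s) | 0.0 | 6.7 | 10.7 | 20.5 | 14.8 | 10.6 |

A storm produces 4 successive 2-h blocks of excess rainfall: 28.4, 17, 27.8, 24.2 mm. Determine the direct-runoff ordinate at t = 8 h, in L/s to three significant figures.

Q ≈ 123 L/s

By discrete convolution, Q_j = Σ (P_i / 10 mm) · U_{j−i}.
At t = 8 h (j=4): Q = (28.4/10)·14.8 + (17/10)·20.5 + (27.8/10)·10.7 + (24.2/10)·6.7 = 123 L/s.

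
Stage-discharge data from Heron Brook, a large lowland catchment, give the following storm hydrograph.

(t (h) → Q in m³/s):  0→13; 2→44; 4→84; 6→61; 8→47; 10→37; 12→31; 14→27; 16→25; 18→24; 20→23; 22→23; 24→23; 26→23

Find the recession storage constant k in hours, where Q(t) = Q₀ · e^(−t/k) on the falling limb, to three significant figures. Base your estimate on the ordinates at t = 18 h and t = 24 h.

On the falling limb, Q drops from 24 to 23 m³/s between t = 18 h and t = 24 h (Δt = 6 h).
k = −Δt / ln(Q₂/Q₁) = −6 / ln(23/24) = 141 h.

k ≈ 141 h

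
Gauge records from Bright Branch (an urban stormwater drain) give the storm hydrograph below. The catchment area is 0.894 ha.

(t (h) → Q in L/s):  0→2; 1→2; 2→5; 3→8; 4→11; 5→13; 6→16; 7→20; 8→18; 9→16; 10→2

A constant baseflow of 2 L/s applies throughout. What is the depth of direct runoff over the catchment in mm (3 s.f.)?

d ≈ 36.6 mm

Direct runoff: 0.0, 0.0, 3.0, 6.0, 9.0, 11.0, 14.0, 18.0, 16.0, 14.0, 0.0 L/s; ΣQ_DR = 91.00 L/s.
V = ΣQ_DR · Δt = 91.00 × 3600 s = 3.276 × 10^5 L.
Over A = 0.894 ha, depth = V / A = 36.6 mm.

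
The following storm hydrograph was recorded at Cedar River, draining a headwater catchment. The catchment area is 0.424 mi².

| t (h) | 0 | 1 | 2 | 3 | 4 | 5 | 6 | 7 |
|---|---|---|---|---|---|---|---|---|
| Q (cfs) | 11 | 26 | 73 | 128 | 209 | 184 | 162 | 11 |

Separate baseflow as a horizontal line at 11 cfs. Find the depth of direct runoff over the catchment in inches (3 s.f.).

d ≈ 2.62 in

Direct runoff: 0.0, 15.0, 62.0, 117.0, 198.0, 173.0, 151.0, 0.0 cfs; ΣQ_DR = 716.0 cfs.
V = ΣQ_DR · Δt = 716.0 × 3600 s = 2.578 × 10^6 ft³.
Over A = 0.424 mi², depth = V / A = 2.62 in.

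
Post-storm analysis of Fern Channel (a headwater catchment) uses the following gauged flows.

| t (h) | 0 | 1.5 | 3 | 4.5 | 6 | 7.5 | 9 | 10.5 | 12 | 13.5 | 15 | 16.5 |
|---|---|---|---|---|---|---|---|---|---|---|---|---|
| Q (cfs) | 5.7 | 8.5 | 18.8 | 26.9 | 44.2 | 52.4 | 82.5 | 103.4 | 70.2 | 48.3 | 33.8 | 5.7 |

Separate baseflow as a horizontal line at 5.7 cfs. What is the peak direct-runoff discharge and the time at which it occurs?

Subtracting baseflow gives direct-runoff ordinates: 0.0, 2.8, 13.1, 21.2, 38.5, 46.7, 76.8, 97.7, 64.5, 42.6, 28.1, 0.0 cfs.
The maximum is 97.7 cfs, occurring at the reading for t = 10.5 h.

Q_p = 97.7 cfs at t = 10.5 h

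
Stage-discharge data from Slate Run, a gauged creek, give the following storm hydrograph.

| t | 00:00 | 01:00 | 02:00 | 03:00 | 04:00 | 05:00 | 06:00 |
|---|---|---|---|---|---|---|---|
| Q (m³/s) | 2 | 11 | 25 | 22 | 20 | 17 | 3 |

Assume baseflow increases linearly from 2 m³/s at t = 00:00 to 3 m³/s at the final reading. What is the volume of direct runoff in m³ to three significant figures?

Direct-runoff ordinates (Q − Q_b): 0.00, 8.83, 22.67, 19.50, 17.33, 14.17, 0.00 m³/s.
ΣQ_DR = 82.50 m³/s.
With Δt = 1 h = 3600 s, V = ΣQ_DR · Δt = 82.50 × 3600 = 2.97 × 10^5 m³.

V ≈ 2.97 × 10^5 m³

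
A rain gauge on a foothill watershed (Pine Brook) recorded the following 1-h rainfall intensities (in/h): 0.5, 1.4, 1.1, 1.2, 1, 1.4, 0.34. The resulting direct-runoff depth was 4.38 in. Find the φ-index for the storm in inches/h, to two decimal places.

φ ≈ 0.37 in/h

Only the 6 blocks with intensity above φ contribute runoff: 0.5, 1.4, 1.1, 1.2, 1, 1.4 in/h.
Σ(I−φ)·Δt = d  ⇒  (0.5+1.4+1.1+1.2+1+1.4 − 6φ)·1 = 4.38
φ = (6.600 − 4.38/1) / 6 = 0.37 in/h.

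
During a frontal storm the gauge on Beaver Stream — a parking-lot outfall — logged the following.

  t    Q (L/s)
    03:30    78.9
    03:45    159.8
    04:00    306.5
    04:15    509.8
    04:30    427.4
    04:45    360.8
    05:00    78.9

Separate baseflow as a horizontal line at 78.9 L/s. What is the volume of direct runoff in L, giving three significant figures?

V ≈ 1.23 × 10^6 L

Direct-runoff ordinates (Q − Q_b): 0.0, 80.9, 227.6, 430.9, 348.5, 281.9, 0.0 L/s.
ΣQ_DR = 1370 L/s.
With Δt = 0.25 h = 900 s, V = ΣQ_DR · Δt = 1370 × 900 = 1.23 × 10^6 L.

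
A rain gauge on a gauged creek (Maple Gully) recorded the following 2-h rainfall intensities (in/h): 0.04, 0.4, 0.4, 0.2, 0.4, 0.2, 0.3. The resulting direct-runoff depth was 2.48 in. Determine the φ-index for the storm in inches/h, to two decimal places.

Only the 6 blocks with intensity above φ contribute runoff: 0.4, 0.4, 0.2, 0.4, 0.2, 0.3 in/h.
Σ(I−φ)·Δt = d  ⇒  (0.4+0.4+0.2+0.4+0.2+0.3 − 6φ)·2 = 2.48
φ = (1.900 − 2.48/2) / 6 = 0.11 in/h.

φ ≈ 0.11 in/h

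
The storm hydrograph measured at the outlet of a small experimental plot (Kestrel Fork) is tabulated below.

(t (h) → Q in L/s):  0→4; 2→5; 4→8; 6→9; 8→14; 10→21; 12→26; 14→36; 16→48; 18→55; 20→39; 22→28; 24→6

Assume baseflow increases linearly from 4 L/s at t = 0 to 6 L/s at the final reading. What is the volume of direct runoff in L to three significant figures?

Direct-runoff ordinates (Q − Q_b): 0.00, 0.83, 3.67, 4.50, 9.33, 16.17, 21.00, 30.83, 42.67, 49.50, 33.33, 22.17, 0.00 L/s.
ΣQ_DR = 234.0 L/s.
With Δt = 2 h = 7200 s, V = ΣQ_DR · Δt = 234.0 × 7200 = 1.68 × 10^6 L.

V ≈ 1.68 × 10^6 L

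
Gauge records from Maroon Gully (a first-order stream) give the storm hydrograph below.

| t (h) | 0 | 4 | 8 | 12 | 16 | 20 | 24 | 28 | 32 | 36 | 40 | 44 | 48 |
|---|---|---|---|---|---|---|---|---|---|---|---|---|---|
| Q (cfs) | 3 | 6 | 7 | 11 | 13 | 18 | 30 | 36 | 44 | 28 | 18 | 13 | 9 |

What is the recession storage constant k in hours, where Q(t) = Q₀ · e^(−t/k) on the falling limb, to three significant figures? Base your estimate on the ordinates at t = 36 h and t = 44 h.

k ≈ 10.4 h

On the falling limb, Q drops from 28 to 13 cfs between t = 36 h and t = 44 h (Δt = 8 h).
k = −Δt / ln(Q₂/Q₁) = −8 / ln(13/28) = 10.4 h.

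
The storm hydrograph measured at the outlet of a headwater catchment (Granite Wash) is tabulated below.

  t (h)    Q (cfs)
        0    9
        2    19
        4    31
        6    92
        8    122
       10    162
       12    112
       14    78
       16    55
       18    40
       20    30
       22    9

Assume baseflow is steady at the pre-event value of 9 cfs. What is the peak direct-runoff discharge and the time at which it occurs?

Subtracting baseflow gives direct-runoff ordinates: 0.0, 10.0, 22.0, 83.0, 113.0, 153.0, 103.0, 69.0, 46.0, 31.0, 21.0, 0.0 cfs.
The maximum is 153.0 cfs, occurring at the reading for t = 10 h.

Q_p = 153.0 cfs at t = 10 h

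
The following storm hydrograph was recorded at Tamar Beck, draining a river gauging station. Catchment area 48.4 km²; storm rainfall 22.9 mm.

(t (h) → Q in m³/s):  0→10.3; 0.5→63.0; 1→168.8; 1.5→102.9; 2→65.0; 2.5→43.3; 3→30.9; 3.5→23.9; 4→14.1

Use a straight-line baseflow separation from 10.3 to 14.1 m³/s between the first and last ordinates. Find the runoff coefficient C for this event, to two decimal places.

ΣQ_DR = 412.4 m³/s; V = ΣQ_DR·Δt = 7.423 × 10^5 m³.
Runoff depth d = V / A = 15.34 mm.
C = d / P = 15.34 / 22.9 = 0.67.

C ≈ 0.67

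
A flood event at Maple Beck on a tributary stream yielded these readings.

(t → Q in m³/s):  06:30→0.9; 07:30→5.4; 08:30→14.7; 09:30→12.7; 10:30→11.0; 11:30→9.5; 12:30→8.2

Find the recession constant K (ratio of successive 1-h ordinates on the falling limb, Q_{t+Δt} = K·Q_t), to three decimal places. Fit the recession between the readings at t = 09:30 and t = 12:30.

Using the recession-limb readings at t = 09:30 and t = 12:30: Q falls from 12.7 to 8.2 m³/s over 3 intervals.
K = (Q₂/Q₁)^(1/3) = (8.2/12.7)^(1/3) = 0.864.

K ≈ 0.864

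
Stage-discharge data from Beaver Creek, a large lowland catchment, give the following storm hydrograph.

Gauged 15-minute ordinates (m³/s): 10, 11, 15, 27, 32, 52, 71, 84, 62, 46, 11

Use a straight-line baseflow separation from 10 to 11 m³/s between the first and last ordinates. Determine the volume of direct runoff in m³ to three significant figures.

Direct-runoff ordinates (Q − Q_b): 0.00, 0.90, 4.80, 16.70, 21.60, 41.50, 60.40, 73.30, 51.20, 35.10, 0.00 m³/s.
ΣQ_DR = 305.5 m³/s.
With Δt = 0.25 h = 900 s, V = ΣQ_DR · Δt = 305.5 × 900 = 2.75 × 10^5 m³.

V ≈ 2.75 × 10^5 m³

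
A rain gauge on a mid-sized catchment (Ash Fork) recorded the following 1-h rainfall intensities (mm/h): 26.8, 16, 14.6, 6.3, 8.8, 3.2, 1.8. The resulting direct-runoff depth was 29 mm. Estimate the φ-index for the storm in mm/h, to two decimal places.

Only the 3 blocks with intensity above φ contribute runoff: 26.8, 16, 14.6 mm/h.
Σ(I−φ)·Δt = d  ⇒  (26.8+16+14.6 − 3φ)·1 = 29
φ = (57.40 − 29/1) / 3 = 9.47 mm/h.

φ ≈ 9.47 mm/h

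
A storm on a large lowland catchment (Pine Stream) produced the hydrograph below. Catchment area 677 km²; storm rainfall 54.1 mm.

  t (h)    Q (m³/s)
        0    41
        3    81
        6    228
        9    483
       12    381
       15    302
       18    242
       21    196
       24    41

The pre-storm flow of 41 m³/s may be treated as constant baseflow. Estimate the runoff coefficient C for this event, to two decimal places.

C ≈ 0.48

ΣQ_DR = 1626 m³/s; V = ΣQ_DR·Δt = 1.756 × 10^7 m³.
Runoff depth d = V / A = 25.94 mm.
C = d / P = 25.94 / 54.1 = 0.48.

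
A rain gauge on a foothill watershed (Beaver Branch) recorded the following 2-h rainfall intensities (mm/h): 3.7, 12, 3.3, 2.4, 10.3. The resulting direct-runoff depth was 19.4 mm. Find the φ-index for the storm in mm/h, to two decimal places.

φ ≈ 6.30 mm/h

Only the 2 blocks with intensity above φ contribute runoff: 12, 10.3 mm/h.
Σ(I−φ)·Δt = d  ⇒  (12+10.3 − 2φ)·2 = 19.4
φ = (22.30 − 19.4/2) / 2 = 6.30 mm/h.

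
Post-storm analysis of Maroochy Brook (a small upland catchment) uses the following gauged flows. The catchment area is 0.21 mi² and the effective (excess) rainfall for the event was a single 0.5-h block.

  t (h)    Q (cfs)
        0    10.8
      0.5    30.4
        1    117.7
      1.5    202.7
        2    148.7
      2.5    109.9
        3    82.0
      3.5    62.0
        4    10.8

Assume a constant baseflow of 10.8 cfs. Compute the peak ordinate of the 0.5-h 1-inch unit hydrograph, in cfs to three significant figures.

Direct runoff: 0.0, 19.6, 106.9, 191.9, 137.9, 99.1, 71.2, 51.2, 0.0 cfs; ΣQ_DR = 677.8 cfs, peak = 191.9 cfs.
Runoff depth d = ΣQ_DR·Δt / A = 677.8 × 1800 / (0.21 mi²) = 2.501 in.
The 1-inch UH is the DRH scaled by (1 in)/d, so U_p = 191.9 × 1/2.501 = 76.7 cfs.

U_p ≈ 76.7 cfs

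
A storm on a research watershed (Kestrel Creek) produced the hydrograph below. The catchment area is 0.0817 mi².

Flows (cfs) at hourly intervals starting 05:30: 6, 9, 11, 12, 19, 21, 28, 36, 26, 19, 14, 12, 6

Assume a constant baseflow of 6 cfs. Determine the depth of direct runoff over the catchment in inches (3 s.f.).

d ≈ 2.67 in

Direct runoff: 0.0, 3.0, 5.0, 6.0, 13.0, 15.0, 22.0, 30.0, 20.0, 13.0, 8.0, 6.0, 0.0 cfs; ΣQ_DR = 141.0 cfs.
V = ΣQ_DR · Δt = 141.0 × 3600 s = 5.076 × 10^5 ft³.
Over A = 0.0817 mi², depth = V / A = 2.67 in.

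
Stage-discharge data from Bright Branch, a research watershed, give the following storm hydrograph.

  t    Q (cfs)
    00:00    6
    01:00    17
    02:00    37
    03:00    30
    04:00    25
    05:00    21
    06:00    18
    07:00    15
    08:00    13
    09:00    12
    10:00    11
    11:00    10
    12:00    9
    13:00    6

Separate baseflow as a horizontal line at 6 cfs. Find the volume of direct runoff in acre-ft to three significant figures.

V ≈ 12.1 acre-ft

Direct-runoff ordinates (Q − Q_b): 0.0, 11.0, 31.0, 24.0, 19.0, 15.0, 12.0, 9.0, 7.0, 6.0, 5.0, 4.0, 3.0, 0.0 cfs.
ΣQ_DR = 146.0 cfs.
With Δt = 1 h = 3600 s, V = ΣQ_DR · Δt = 146.0 × 3600 = 5.26 × 10^5 ft³ = 12.1 acre-ft.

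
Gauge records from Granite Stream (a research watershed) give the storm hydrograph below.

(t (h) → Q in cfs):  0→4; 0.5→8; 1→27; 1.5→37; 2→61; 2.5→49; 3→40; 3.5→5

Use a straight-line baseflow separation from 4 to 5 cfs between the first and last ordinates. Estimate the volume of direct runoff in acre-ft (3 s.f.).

V ≈ 8.06 acre-ft

Direct-runoff ordinates (Q − Q_b): 0.00, 3.86, 22.71, 32.57, 56.43, 44.29, 35.14, 0.00 cfs.
ΣQ_DR = 195.0 cfs.
With Δt = 0.5 h = 1800 s, V = ΣQ_DR · Δt = 195.0 × 1800 = 3.51 × 10^5 ft³ = 8.06 acre-ft.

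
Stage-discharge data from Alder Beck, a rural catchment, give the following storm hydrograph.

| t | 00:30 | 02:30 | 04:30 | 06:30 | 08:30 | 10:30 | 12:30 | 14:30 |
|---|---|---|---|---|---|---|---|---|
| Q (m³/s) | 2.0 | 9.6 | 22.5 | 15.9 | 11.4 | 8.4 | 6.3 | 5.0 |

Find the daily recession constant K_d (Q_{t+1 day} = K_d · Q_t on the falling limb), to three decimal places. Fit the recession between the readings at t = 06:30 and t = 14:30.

K_d ≈ 0.031

Between t = 06:30 and t = 14:30 the flow falls from 15.9 to 5.0 m³/s over 4×2 h = 8 h.
Per-interval ratio K = (5.0/15.9)^(1/4) = 0.7488; K_d = K^(24/2) = 0.031.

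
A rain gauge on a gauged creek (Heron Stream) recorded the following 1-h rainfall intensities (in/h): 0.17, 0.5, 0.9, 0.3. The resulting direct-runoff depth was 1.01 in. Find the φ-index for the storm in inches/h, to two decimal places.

Only the 3 blocks with intensity above φ contribute runoff: 0.5, 0.9, 0.3 in/h.
Σ(I−φ)·Δt = d  ⇒  (0.5+0.9+0.3 − 3φ)·1 = 1.01
φ = (1.700 − 1.01/1) / 3 = 0.23 in/h.

φ ≈ 0.23 in/h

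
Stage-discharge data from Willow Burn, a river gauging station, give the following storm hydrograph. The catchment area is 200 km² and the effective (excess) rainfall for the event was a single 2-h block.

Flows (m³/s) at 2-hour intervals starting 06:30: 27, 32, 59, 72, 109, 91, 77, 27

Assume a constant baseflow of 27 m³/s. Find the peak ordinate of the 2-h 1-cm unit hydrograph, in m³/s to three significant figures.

U_p ≈ 81.9 m³/s

Direct runoff: 0.0, 5.0, 32.0, 45.0, 82.0, 64.0, 50.0, 0.0 m³/s; ΣQ_DR = 278.0 m³/s, peak = 82.0 m³/s.
Runoff depth d = ΣQ_DR·Δt / A = 278.0 × 7200 / (200 km²) = 10.01 mm.
The 1-cm UH is the DRH scaled by (10 mm)/d, so U_p = 82.0 × 10/10.01 = 81.9 m³/s.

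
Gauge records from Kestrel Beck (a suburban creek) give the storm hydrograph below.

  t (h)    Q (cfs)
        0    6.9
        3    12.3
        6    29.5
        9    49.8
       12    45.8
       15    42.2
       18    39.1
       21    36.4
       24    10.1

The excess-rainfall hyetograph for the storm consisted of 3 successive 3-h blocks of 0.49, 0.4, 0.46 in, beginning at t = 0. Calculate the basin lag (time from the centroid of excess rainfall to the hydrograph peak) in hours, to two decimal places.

t_L ≈ 4.57 h

Centroid of excess rainfall: t_c = Σ P_i·t̄_i / ΣP_i = 4.4333 h (block centres at 1.5, 4.5, 7.5 h).
Hydrograph peak occurs at t = 9 h, so basin lag t_L = 9 − 4.4333 = 4.57 h.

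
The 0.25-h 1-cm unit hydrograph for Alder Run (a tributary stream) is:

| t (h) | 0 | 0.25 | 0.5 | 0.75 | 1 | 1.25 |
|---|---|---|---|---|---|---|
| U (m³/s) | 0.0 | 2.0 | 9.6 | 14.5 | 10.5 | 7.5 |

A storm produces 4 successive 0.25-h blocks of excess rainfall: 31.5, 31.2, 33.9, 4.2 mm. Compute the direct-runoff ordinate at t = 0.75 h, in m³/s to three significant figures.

Q ≈ 82.4 m³/s

By discrete convolution, Q_j = Σ (P_i / 10 mm) · U_{j−i}.
At t = 0.75 h (j=3): Q = (31.5/10)·14.5 + (31.2/10)·9.6 + (33.9/10)·2.0 + (4.2/10)·0.0 = 82.4 m³/s.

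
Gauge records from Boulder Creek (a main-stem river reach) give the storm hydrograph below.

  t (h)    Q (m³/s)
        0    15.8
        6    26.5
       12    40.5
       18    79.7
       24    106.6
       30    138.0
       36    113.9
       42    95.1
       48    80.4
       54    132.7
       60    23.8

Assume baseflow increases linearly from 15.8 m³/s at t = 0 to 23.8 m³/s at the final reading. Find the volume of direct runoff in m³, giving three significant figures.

V ≈ 1.37 × 10^7 m³

Direct-runoff ordinates (Q − Q_b): 0.00, 9.90, 23.10, 61.50, 87.60, 118.20, 93.30, 73.70, 58.20, 109.70, 0.00 m³/s.
ΣQ_DR = 635.2 m³/s.
With Δt = 6 h = 21600 s, V = ΣQ_DR · Δt = 635.2 × 21600 = 1.37 × 10^7 m³.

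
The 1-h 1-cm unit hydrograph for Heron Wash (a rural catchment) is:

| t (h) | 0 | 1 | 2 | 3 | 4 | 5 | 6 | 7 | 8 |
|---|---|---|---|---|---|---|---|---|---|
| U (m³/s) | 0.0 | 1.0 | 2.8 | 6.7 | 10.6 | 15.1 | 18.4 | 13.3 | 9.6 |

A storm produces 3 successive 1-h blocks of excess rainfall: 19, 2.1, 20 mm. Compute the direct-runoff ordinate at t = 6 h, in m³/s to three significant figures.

Q ≈ 59.3 m³/s

By discrete convolution, Q_j = Σ (P_i / 10 mm) · U_{j−i}.
At t = 6 h (j=6): Q = (19/10)·18.4 + (2.1/10)·15.1 + (20/10)·10.6 = 59.3 m³/s.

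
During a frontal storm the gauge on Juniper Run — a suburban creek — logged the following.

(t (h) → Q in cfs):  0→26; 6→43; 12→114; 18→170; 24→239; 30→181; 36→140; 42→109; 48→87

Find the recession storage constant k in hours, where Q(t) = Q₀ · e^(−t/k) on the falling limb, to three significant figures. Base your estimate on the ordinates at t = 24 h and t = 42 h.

k ≈ 22.9 h

On the falling limb, Q drops from 239 to 109 cfs between t = 24 h and t = 42 h (Δt = 18 h).
k = −Δt / ln(Q₂/Q₁) = −18 / ln(109/239) = 22.9 h.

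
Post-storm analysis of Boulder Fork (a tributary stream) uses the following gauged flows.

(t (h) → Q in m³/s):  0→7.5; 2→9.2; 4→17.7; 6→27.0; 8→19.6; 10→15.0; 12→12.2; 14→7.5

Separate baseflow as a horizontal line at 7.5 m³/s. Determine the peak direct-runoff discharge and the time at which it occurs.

Subtracting baseflow gives direct-runoff ordinates: 0.0, 1.7, 10.2, 19.5, 12.1, 7.5, 4.7, 0.0 m³/s.
The maximum is 19.5 m³/s, occurring at the reading for t = 6 h.

Q_p = 19.5 m³/s at t = 6 h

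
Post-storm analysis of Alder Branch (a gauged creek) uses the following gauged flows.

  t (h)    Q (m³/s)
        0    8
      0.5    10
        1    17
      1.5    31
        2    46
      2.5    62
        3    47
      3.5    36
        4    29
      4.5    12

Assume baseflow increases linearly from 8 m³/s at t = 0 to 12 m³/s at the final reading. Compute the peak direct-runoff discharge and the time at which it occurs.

Subtracting baseflow gives direct-runoff ordinates: 0.00, 1.56, 8.11, 21.67, 36.22, 51.78, 36.33, 24.89, 17.44, 0.00 m³/s.
The maximum is 51.78 m³/s, occurring at the reading for t = 2.5 h.

Q_p = 51.78 m³/s at t = 2.5 h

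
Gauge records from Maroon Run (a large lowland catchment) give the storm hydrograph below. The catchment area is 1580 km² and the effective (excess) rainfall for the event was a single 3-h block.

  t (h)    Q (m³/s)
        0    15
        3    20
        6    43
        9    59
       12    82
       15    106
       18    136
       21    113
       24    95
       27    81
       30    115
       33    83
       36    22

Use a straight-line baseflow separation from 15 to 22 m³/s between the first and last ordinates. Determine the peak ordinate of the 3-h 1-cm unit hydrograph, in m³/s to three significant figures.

Direct runoff: 0.00, 4.42, 26.83, 42.25, 64.67, 88.08, 117.50, 93.92, 75.33, 60.75, 94.17, 61.58, 0.00 m³/s; ΣQ_DR = 729.5 m³/s, peak = 117.50 m³/s.
Runoff depth d = ΣQ_DR·Δt / A = 729.5 × 10800 / (1580 km²) = 4.986 mm.
The 1-cm UH is the DRH scaled by (10 mm)/d, so U_p = 117.50 × 10/4.986 = 236 m³/s.

U_p ≈ 236 m³/s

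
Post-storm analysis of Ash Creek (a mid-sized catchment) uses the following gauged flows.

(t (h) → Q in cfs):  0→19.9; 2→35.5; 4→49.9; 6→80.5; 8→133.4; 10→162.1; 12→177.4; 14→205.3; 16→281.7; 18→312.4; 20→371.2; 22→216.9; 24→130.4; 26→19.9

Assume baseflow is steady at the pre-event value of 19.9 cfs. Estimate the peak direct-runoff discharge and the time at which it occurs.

Q_p = 351.3 cfs at t = 20 h

Subtracting baseflow gives direct-runoff ordinates: 0.0, 15.6, 30.0, 60.6, 113.5, 142.2, 157.5, 185.4, 261.8, 292.5, 351.3, 197.0, 110.5, 0.0 cfs.
The maximum is 351.3 cfs, occurring at the reading for t = 20 h.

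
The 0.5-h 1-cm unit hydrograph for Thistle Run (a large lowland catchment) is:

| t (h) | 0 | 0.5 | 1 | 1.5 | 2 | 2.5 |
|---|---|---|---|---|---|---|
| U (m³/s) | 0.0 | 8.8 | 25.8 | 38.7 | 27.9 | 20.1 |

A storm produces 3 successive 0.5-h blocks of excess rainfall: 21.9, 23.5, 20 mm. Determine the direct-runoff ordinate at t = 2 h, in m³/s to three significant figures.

By discrete convolution, Q_j = Σ (P_i / 10 mm) · U_{j−i}.
At t = 2 h (j=4): Q = (21.9/10)·27.9 + (23.5/10)·38.7 + (20/10)·25.8 = 204 m³/s.

Q ≈ 204 m³/s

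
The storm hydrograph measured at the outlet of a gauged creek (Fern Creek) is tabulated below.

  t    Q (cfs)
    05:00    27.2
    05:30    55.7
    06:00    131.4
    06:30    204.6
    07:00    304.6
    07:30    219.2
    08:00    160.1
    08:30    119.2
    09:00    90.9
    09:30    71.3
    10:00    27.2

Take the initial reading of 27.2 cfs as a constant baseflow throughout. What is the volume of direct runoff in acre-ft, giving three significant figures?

Direct-runoff ordinates (Q − Q_b): 0.0, 28.5, 104.2, 177.4, 277.4, 192.0, 132.9, 92.0, 63.7, 44.1, 0.0 cfs.
ΣQ_DR = 1112 cfs.
With Δt = 0.5 h = 1800 s, V = ΣQ_DR · Δt = 1112 × 1800 = 2.00 × 10^6 ft³ = 46.0 acre-ft.

V ≈ 46.0 acre-ft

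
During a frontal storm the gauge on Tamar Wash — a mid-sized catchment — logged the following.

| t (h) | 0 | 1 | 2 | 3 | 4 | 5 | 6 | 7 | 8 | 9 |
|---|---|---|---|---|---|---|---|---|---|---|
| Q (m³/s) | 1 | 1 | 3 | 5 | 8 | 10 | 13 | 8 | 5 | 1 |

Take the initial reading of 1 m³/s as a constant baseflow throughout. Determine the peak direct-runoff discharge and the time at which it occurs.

Q_p = 12.0 m³/s at t = 6 h

Subtracting baseflow gives direct-runoff ordinates: 0.0, 0.0, 2.0, 4.0, 7.0, 9.0, 12.0, 7.0, 4.0, 0.0 m³/s.
The maximum is 12.0 m³/s, occurring at the reading for t = 6 h.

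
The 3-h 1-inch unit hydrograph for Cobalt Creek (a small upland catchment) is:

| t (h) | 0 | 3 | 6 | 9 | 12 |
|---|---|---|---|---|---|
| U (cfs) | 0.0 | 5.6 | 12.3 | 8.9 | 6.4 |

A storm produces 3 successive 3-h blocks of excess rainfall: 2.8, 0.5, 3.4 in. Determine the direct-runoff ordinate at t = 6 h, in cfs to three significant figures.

By discrete convolution, Q_j = Σ (P_i / 1 in) · U_{j−i}.
At t = 6 h (j=2): Q = (2.8/1)·12.3 + (0.5/1)·5.6 + (3.4/1)·0.0 = 37.2 cfs.

Q ≈ 37.2 cfs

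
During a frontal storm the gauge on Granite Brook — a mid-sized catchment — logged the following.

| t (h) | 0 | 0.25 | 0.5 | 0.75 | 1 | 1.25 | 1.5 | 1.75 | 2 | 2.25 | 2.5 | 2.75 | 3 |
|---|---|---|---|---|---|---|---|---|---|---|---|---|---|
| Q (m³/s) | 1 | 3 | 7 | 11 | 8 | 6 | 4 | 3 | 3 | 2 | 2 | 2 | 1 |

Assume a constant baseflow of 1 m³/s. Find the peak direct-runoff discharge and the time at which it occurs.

Q_p = 10.0 m³/s at t = 0.75 h

Subtracting baseflow gives direct-runoff ordinates: 0.0, 2.0, 6.0, 10.0, 7.0, 5.0, 3.0, 2.0, 2.0, 1.0, 1.0, 1.0, 0.0 m³/s.
The maximum is 10.0 m³/s, occurring at the reading for t = 0.75 h.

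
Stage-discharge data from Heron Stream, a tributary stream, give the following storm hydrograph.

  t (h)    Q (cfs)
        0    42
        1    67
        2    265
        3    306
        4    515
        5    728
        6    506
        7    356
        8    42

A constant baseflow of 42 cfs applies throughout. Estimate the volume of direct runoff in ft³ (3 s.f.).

Direct-runoff ordinates (Q − Q_b): 0.0, 25.0, 223.0, 264.0, 473.0, 686.0, 464.0, 314.0, 0.0 cfs.
ΣQ_DR = 2449 cfs.
With Δt = 1 h = 3600 s, V = ΣQ_DR · Δt = 2449 × 3600 = 8.82 × 10^6 ft³.

V ≈ 8.82 × 10^6 ft³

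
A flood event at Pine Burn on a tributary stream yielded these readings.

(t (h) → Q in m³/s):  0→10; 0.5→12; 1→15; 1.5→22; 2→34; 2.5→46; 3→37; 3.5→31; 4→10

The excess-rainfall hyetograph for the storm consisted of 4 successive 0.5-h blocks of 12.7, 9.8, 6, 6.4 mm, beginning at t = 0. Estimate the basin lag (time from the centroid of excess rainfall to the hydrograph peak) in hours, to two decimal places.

Centroid of excess rainfall: t_c = Σ P_i·t̄_i / ΣP_i = 0.8374 h (block centres at 0.25, 0.75, 1.25, 1.75 h).
Hydrograph peak occurs at t = 2.5 h, so basin lag t_L = 2.5 − 0.8374 = 1.66 h.

t_L ≈ 1.66 h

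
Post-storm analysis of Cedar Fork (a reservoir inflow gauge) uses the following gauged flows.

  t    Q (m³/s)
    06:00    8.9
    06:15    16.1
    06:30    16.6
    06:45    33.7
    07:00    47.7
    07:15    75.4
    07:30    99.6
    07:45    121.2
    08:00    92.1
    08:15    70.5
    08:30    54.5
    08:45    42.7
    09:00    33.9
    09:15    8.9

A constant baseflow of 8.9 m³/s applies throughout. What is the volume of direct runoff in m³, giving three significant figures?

Direct-runoff ordinates (Q − Q_b): 0.0, 7.2, 7.7, 24.8, 38.8, 66.5, 90.7, 112.3, 83.2, 61.6, 45.6, 33.8, 25.0, 0.0 m³/s.
ΣQ_DR = 597.2 m³/s.
With Δt = 0.25 h = 900 s, V = ΣQ_DR · Δt = 597.2 × 900 = 5.37 × 10^5 m³.

V ≈ 5.37 × 10^5 m³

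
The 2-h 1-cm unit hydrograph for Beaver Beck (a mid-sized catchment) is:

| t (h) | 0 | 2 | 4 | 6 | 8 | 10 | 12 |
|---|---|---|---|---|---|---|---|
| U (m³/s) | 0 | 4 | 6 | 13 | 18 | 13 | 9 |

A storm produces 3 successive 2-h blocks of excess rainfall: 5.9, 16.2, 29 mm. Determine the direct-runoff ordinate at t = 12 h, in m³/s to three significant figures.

By discrete convolution, Q_j = Σ (P_i / 10 mm) · U_{j−i}.
At t = 12 h (j=6): Q = (5.9/10)·9 + (16.2/10)·13 + (29/10)·18 = 78.6 m³/s.

Q ≈ 78.6 m³/s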